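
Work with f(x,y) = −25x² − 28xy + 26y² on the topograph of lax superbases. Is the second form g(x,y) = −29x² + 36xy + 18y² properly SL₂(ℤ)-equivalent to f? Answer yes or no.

D₁ = 3384, D₂ = 3384
river cycle of f (length 16): (26, 28, -25), (-25, 22, 29), (29, 36, -18), (-18, 36, 29), (29, 22, -25), (-25, 28, 26), (26, 24, -27), (-27, 30, 23), (23, 16, -34), (-34, 52, 5), … (6 more)
river cycle of g (length 16): (18, 36, -29), (-29, 22, 25), (25, 28, -26), (-26, 24, 27), (27, 30, -23), (-23, 16, 34), (34, 52, -5), (-5, 58, 1), (1, 58, -5), (-5, 52, 34), … (6 more)
cycles differ ⇒ inequivalent

no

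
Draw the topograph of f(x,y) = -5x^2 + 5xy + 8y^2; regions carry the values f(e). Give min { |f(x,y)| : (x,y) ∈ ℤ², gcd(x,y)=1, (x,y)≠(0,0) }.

river: ρ → (8,11,-2)
river: ρ → (-2,13,2)
river: ρ → (2,11,-8)
river: ρ → (-8,5,5)
river: ρ → (5,5,-8)
river: ρ → (-8,11,2)
river: ρ → (2,13,-2)
river: ρ → (-2,11,8)
river: ρ → (8,5,-5)
river: ρ → (-5,5,8)
closes: descent 0, river 10
min |a| on river = 2

2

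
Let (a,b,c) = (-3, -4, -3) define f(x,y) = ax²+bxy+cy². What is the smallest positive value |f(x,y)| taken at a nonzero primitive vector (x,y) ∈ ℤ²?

translate: b→-2 (≡4 mod 6), so (3,4,3)→(3,-2,2)
flip: (3,-2,2)→(2,2,3)
reduced (well bottom): (2,2,3) with a≤c, −a<b≤a
well minimum |f| = |-2| = 2 (negative-definite)

2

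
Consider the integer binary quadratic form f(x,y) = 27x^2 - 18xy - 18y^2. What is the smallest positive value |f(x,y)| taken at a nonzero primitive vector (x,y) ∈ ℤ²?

descent: ρ → (-18,18,27)  [lands on river]
river: ρ → (27,36,-9)
river: ρ → (-9,36,27)
river: ρ → (27,18,-18)
closes: descent 1, river 4
min |a| on river = 9

9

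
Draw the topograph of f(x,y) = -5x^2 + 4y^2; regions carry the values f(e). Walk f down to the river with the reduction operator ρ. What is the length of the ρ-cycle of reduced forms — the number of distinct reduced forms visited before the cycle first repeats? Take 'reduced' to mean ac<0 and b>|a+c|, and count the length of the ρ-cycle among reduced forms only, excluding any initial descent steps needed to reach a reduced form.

D = 80, ⌊√D⌋ = 8
descent: ρ → (4,8,-1)  [lands on river]
river: ρ → (-1,8,4)
ρ-cycle length = 2 (tail of 1 descent step not counted)

2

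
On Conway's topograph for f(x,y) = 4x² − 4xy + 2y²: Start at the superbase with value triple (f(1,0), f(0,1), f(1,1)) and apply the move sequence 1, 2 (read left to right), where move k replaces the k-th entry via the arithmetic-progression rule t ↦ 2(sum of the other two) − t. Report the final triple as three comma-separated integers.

start (4,2,2) = (f(1,0),f(0,1),f(1,1))
replace slot 1: 2·(2+2) − 4 = 4 → (4,2,2)
replace slot 2: 2·(4+2) − 2 = 10 → (4,10,2)

4,10,2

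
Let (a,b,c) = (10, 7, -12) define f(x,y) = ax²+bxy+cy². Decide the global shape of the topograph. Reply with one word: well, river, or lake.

D = b²−4ac = 7² − 4·10·(-12) = 529
D = 23² is a perfect square ⇒ form factors over ℤ ⇒ lakes

lake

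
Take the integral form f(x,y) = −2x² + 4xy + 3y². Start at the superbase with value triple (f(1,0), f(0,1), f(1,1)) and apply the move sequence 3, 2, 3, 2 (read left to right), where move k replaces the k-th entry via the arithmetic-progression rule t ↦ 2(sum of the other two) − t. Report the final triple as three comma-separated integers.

start (-2,3,5) = (f(1,0),f(0,1),f(1,1))
replace slot 3: 2·((-2)+3) − 5 = -3 → (-2,3,-3)
replace slot 2: 2·((-2)+(-3)) − 3 = -13 → (-2,-13,-3)
replace slot 3: 2·((-2)+(-13)) − (-3) = -27 → (-2,-13,-27)
replace slot 2: 2·((-2)+(-27)) − (-13) = -45 → (-2,-45,-27)

-2,-45,-27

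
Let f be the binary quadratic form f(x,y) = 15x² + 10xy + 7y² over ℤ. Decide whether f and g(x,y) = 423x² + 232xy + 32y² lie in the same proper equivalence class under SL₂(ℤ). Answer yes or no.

D₁ = -320, D₂ = -320
f: flip: (15,10,7)→(7,-10,15)
f: translate: b→4 (≡-10 mod 14), so (7,-10,15)→(7,4,12)
f: reduced (well bottom): (7,4,12) with a≤c, −a<b≤a
g: flip: (423,232,32)→(32,-232,423)
g: translate: b→24 (≡-232 mod 64), so (32,-232,423)→(32,24,7)
g: flip: (32,24,7)→(7,-24,32)
g: translate: b→4 (≡-24 mod 14), so (7,-24,32)→(7,4,12)
g: reduced (well bottom): (7,4,12) with a≤c, −a<b≤a
reduced forms (7, 4, 12) vs (7, 4, 12) ⇒ equivalent

yes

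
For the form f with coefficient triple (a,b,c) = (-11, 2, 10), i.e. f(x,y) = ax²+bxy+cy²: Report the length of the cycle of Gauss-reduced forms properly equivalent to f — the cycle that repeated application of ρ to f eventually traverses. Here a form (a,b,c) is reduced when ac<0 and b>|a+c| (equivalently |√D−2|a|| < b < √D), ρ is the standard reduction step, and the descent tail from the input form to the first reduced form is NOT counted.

D = 444, ⌊√D⌋ = 21
river: ρ → (10,18,-3)
river: ρ → (-3,18,10)
river: ρ → (10,2,-11)
river: ρ → (-11,20,1)
river: ρ → (1,20,-11)
river: ρ → (-11,2,10)
ρ-cycle length = 6 (tail of 0 descent steps not counted)

6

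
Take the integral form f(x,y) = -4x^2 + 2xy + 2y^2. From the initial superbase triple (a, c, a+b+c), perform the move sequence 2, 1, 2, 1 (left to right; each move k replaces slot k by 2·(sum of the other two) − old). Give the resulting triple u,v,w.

start (-4,2,0) = (f(1,0),f(0,1),f(1,1))
replace slot 2: 2·((-4)+0) − 2 = -10 → (-4,-10,0)
replace slot 1: 2·((-10)+0) − (-4) = -16 → (-16,-10,0)
replace slot 2: 2·((-16)+0) − (-10) = -22 → (-16,-22,0)
replace slot 1: 2·((-22)+0) − (-16) = -28 → (-28,-22,0)

-28,-22,0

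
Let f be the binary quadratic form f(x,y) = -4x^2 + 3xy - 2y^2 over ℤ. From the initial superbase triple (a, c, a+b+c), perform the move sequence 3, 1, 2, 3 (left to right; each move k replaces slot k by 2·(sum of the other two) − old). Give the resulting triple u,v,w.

start (-4,-2,-3) = (f(1,0),f(0,1),f(1,1))
replace slot 3: 2·((-4)+(-2)) − (-3) = -9 → (-4,-2,-9)
replace slot 1: 2·((-2)+(-9)) − (-4) = -18 → (-18,-2,-9)
replace slot 2: 2·((-18)+(-9)) − (-2) = -52 → (-18,-52,-9)
replace slot 3: 2·((-18)+(-52)) − (-9) = -131 → (-18,-52,-131)

-18,-52,-131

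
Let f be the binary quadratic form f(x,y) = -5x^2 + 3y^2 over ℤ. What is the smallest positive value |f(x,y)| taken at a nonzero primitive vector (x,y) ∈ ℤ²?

descent: ρ → (3,6,-2)  [lands on river]
river: ρ → (-2,6,3)
closes: descent 1, river 2
min |a| on river = 2

2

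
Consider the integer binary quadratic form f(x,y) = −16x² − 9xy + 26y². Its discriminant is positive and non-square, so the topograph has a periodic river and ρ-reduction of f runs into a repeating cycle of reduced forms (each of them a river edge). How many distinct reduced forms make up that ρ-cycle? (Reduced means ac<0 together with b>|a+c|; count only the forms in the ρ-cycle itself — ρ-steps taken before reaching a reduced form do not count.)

D = 1745, ⌊√D⌋ = 41
descent: ρ → (26,9,-16)
descent: ρ → (-16,23,19)  [lands on river]
river: ρ → (19,15,-20)
river: ρ → (-20,25,14)
river: ρ → (14,31,-14)
river: ρ → (-14,25,20)
river: ρ → (20,15,-19)
river: ρ → (-19,23,16)
river: ρ → (16,41,-1)
river: ρ → (-1,41,16)
river: ρ → (16,23,-19)
river: ρ → (-19,15,20)
river: ρ → (20,25,-14)
river: ρ → (-14,31,14)
river: ρ → (14,25,-20)
river: ρ → (-20,15,19)
river: ρ → (19,23,-16)
river: ρ → (-16,41,1)
river: ρ → (1,41,-16)
ρ-cycle length = 18 (tail of 2 descent steps not counted)

18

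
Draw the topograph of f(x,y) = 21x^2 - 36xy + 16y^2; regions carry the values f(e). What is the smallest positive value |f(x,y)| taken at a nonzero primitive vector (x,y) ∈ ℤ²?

translate: b→6 (≡-36 mod 42), so (21,-36,16)→(21,6,1)
flip: (21,6,1)→(1,-6,21)
translate: b→0 (≡-6 mod 2), so (1,-6,21)→(1,0,12)
reduced (well bottom): (1,0,12) with a≤c, −a<b≤a
well minimum = a = 1

1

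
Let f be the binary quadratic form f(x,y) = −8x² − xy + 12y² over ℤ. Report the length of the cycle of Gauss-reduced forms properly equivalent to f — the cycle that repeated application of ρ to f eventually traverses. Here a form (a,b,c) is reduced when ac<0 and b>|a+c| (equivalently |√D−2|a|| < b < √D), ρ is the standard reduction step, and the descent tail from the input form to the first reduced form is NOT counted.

D = 385, ⌊√D⌋ = 19
descent: ρ → (12,1,-8)
descent: ρ → (-8,15,5)  [lands on river]
river: ρ → (5,15,-8)
river: ρ → (-8,17,3)
river: ρ → (3,19,-2)
river: ρ → (-2,17,12)
river: ρ → (12,7,-7)
river: ρ → (-7,7,12)
river: ρ → (12,17,-2)
river: ρ → (-2,19,3)
river: ρ → (3,17,-8)
ρ-cycle length = 10 (tail of 2 descent steps not counted)

10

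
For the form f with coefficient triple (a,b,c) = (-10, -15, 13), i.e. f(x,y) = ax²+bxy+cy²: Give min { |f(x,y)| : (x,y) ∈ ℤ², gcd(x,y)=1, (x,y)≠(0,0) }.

descent: ρ → (13,15,-10)  [lands on river]
river: ρ → (-10,25,3)
river: ρ → (3,23,-18)
river: ρ → (-18,13,8)
river: ρ → (8,19,-12)
river: ρ → (-12,5,15)
river: ρ → (15,25,-2)
river: ρ → (-2,27,2)
river: ρ → (2,25,-15)
river: ρ → (-15,5,12)
river: ρ → (12,19,-8)
river: ρ → (-8,13,18)
river: ρ → (18,23,-3)
river: ρ → (-3,25,10)
river: ρ → (10,15,-13)
river: ρ → (-13,11,12)
river: ρ → (12,13,-12)
river: ρ → (-12,11,13)
closes: descent 1, river 18
min |a| on river = 2

2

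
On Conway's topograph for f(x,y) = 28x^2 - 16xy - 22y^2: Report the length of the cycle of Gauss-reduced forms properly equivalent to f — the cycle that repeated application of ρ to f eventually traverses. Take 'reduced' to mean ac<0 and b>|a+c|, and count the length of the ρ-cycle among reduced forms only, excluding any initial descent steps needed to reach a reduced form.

D = 2720, ⌊√D⌋ = 52
descent: ρ → (-22,16,28)  [lands on river]
river: ρ → (28,40,-10)
river: ρ → (-10,40,28)
river: ρ → (28,16,-22)
river: ρ → (-22,28,22)
river: ρ → (22,16,-28)
river: ρ → (-28,40,10)
river: ρ → (10,40,-28)
river: ρ → (-28,16,22)
river: ρ → (22,28,-22)
ρ-cycle length = 10 (tail of 1 descent step not counted)

10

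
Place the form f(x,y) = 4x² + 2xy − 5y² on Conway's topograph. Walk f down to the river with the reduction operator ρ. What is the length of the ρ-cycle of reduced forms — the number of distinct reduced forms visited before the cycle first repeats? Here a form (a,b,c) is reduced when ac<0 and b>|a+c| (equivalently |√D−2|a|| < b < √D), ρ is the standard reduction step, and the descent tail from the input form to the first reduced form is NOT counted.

D = 84, ⌊√D⌋ = 9
river: ρ → (-5,8,1)
river: ρ → (1,8,-5)
river: ρ → (-5,2,4)
river: ρ → (4,6,-3)
river: ρ → (-3,6,4)
river: ρ → (4,2,-5)
ρ-cycle length = 6 (tail of 0 descent steps not counted)

6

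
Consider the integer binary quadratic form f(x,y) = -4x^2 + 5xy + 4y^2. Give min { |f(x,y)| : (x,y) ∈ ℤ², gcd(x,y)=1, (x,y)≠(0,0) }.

river: ρ → (4,3,-5)
river: ρ → (-5,7,2)
river: ρ → (2,9,-1)
river: ρ → (-1,9,2)
river: ρ → (2,7,-5)
river: ρ → (-5,3,4)
river: ρ → (4,5,-4)
river: ρ → (-4,3,5)
river: ρ → (5,7,-2)
river: ρ → (-2,9,1)
river: ρ → (1,9,-2)
river: ρ → (-2,7,5)
river: ρ → (5,3,-4)
river: ρ → (-4,5,4)
closes: descent 0, river 14
min |a| on river = 1

1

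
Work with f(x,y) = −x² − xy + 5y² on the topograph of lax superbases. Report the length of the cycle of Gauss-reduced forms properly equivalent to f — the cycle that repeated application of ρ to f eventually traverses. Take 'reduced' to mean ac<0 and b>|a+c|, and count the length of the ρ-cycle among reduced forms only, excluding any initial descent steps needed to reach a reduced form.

D = 21, ⌊√D⌋ = 4
descent: ρ → (5,1,-1)
descent: ρ → (-1,3,3)  [lands on river]
river: ρ → (3,3,-1)
ρ-cycle length = 2 (tail of 2 descent steps not counted)

2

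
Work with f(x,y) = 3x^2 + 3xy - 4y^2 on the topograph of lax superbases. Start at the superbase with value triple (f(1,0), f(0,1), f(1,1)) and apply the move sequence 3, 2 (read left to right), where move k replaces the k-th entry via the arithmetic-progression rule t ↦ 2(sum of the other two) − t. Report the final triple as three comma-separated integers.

start (3,-4,2) = (f(1,0),f(0,1),f(1,1))
replace slot 3: 2·(3+(-4)) − 2 = -4 → (3,-4,-4)
replace slot 2: 2·(3+(-4)) − (-4) = 2 → (3,2,-4)

3,2,-4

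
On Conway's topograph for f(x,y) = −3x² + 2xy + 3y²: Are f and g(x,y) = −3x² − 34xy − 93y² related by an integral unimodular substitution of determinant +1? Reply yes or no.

D₁ = 40, D₂ = 40
river cycle of f (length 6): (3, 4, -2), (-2, 4, 3), (3, 2, -3), (-3, 4, 2), (2, 4, -3), (-3, 2, 3)
river cycle of g (length 6): (-3, 2, 3), (3, 4, -2), (-2, 4, 3), (3, 2, -3), (-3, 4, 2), (2, 4, -3)
cycles coincide ⇒ equivalent

yes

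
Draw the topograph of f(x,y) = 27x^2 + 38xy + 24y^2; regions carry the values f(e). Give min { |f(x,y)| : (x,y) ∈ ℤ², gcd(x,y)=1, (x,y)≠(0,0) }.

translate: b→-16 (≡38 mod 54), so (27,38,24)→(27,-16,13)
flip: (27,-16,13)→(13,16,27)
translate: b→-10 (≡16 mod 26), so (13,16,27)→(13,-10,24)
reduced (well bottom): (13,-10,24) with a≤c, −a<b≤a
well minimum = a = 13

13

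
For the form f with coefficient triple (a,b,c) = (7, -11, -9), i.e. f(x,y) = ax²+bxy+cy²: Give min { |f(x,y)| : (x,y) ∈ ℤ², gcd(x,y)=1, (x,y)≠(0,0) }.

descent: ρ → (-9,11,7)  [lands on river]
river: ρ → (7,17,-3)
river: ρ → (-3,19,1)
river: ρ → (1,19,-3)
river: ρ → (-3,17,7)
river: ρ → (7,11,-9)
river: ρ → (-9,7,9)
river: ρ → (9,11,-7)
river: ρ → (-7,17,3)
river: ρ → (3,19,-1)
river: ρ → (-1,19,3)
river: ρ → (3,17,-7)
river: ρ → (-7,11,9)
river: ρ → (9,7,-9)
closes: descent 1, river 14
min |a| on river = 1

1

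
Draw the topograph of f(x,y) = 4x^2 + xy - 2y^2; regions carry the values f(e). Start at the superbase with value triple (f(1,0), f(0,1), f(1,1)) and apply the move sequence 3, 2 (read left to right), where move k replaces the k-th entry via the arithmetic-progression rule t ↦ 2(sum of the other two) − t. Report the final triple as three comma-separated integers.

start (4,-2,3) = (f(1,0),f(0,1),f(1,1))
replace slot 3: 2·(4+(-2)) − 3 = 1 → (4,-2,1)
replace slot 2: 2·(4+1) − (-2) = 12 → (4,12,1)

4,12,1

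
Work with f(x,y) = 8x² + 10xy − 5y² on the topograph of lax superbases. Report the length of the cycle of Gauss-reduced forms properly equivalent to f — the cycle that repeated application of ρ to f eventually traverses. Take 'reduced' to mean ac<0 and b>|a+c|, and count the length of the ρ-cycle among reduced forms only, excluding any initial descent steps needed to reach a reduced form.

D = 260, ⌊√D⌋ = 16
river: ρ → (-5,10,8)
river: ρ → (8,6,-7)
river: ρ → (-7,8,7)
river: ρ → (7,6,-8)
river: ρ → (-8,10,5)
river: ρ → (5,10,-8)
river: ρ → (-8,6,7)
river: ρ → (7,8,-7)
river: ρ → (-7,6,8)
river: ρ → (8,10,-5)
ρ-cycle length = 10 (tail of 0 descent steps not counted)

10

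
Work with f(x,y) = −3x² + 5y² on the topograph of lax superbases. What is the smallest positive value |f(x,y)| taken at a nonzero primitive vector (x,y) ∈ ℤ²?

descent: ρ → (5,0,-3)
descent: ρ → (-3,6,2)  [lands on river]
river: ρ → (2,6,-3)
closes: descent 2, river 2
min |a| on river = 2

2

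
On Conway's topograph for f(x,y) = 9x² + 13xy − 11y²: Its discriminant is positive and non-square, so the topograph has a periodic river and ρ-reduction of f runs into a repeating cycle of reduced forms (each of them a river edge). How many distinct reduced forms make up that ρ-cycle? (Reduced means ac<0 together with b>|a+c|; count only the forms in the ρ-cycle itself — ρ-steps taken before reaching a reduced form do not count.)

D = 565, ⌊√D⌋ = 23
river: ρ → (-11,9,11)
river: ρ → (11,13,-9)
river: ρ → (-9,23,1)
river: ρ → (1,23,-9)
river: ρ → (-9,13,11)
river: ρ → (11,9,-11)
river: ρ → (-11,13,9)
river: ρ → (9,23,-1)
river: ρ → (-1,23,9)
river: ρ → (9,13,-11)
ρ-cycle length = 10 (tail of 0 descent steps not counted)

10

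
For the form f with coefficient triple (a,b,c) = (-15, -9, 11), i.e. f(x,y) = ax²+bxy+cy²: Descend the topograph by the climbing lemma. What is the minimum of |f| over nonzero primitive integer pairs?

descent: ρ → (11,9,-15)  [lands on river]
river: ρ → (-15,21,5)
river: ρ → (5,19,-19)
river: ρ → (-19,19,5)
river: ρ → (5,21,-15)
river: ρ → (-15,9,11)
river: ρ → (11,13,-13)
river: ρ → (-13,13,11)
closes: descent 1, river 8
min |a| on river = 5

5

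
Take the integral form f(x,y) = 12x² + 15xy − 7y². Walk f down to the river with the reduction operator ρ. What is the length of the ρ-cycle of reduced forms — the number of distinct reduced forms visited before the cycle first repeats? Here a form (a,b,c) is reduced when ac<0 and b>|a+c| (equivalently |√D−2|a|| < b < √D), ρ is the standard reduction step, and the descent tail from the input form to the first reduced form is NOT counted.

D = 561, ⌊√D⌋ = 23
river: ρ → (-7,13,14)
river: ρ → (14,15,-6)
river: ρ → (-6,21,5)
river: ρ → (5,19,-10)
river: ρ → (-10,21,3)
river: ρ → (3,21,-10)
river: ρ → (-10,19,5)
river: ρ → (5,21,-6)
river: ρ → (-6,15,14)
river: ρ → (14,13,-7)
river: ρ → (-7,15,12)
river: ρ → (12,9,-10)
river: ρ → (-10,11,11)
river: ρ → (11,11,-10)
river: ρ → (-10,9,12)
river: ρ → (12,15,-7)
ρ-cycle length = 16 (tail of 0 descent steps not counted)

16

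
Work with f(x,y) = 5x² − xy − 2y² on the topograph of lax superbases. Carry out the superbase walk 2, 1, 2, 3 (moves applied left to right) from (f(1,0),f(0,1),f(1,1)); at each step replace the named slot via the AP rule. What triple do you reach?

start (5,-2,2) = (f(1,0),f(0,1),f(1,1))
replace slot 2: 2·(5+2) − (-2) = 16 → (5,16,2)
replace slot 1: 2·(16+2) − 5 = 31 → (31,16,2)
replace slot 2: 2·(31+2) − 16 = 50 → (31,50,2)
replace slot 3: 2·(31+50) − 2 = 160 → (31,50,160)

31,50,160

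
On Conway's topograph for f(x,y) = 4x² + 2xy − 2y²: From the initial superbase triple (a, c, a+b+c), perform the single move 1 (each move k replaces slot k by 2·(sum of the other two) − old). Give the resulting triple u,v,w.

start (4,-2,4) = (f(1,0),f(0,1),f(1,1))
replace slot 1: 2·((-2)+4) − 4 = 0 → (0,-2,4)

0,-2,4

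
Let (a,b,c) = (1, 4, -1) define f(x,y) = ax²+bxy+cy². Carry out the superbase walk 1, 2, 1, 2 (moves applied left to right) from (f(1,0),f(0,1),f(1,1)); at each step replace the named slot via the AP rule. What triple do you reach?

start (1,-1,4) = (f(1,0),f(0,1),f(1,1))
replace slot 1: 2·((-1)+4) − 1 = 5 → (5,-1,4)
replace slot 2: 2·(5+4) − (-1) = 19 → (5,19,4)
replace slot 1: 2·(19+4) − 5 = 41 → (41,19,4)
replace slot 2: 2·(41+4) − 19 = 71 → (41,71,4)

41,71,4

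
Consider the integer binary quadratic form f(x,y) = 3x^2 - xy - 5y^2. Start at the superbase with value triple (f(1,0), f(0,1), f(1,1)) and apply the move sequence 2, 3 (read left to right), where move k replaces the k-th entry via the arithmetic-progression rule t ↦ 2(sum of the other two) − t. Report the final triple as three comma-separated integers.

start (3,-5,-3) = (f(1,0),f(0,1),f(1,1))
replace slot 2: 2·(3+(-3)) − (-5) = 5 → (3,5,-3)
replace slot 3: 2·(3+5) − (-3) = 19 → (3,5,19)

3,5,19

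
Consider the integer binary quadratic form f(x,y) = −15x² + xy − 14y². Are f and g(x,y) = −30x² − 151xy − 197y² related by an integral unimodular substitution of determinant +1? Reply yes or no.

D₁ = -839, D₂ = -839
f is negative-definite; reduce −f:
−f: flip: (15,-1,14)→(14,1,15)
−f: reduced (well bottom): (14,1,15) with a≤c, −a<b≤a
flip sign back: reduced form of f is (-14,-1,-15)
g is negative-definite; reduce −g:
−g: translate: b→-29 (≡151 mod 60), so (30,151,197)→(30,-29,14)
−g: flip: (30,-29,14)→(14,29,30)
−g: translate: b→1 (≡29 mod 28), so (14,29,30)→(14,1,15)
−g: reduced (well bottom): (14,1,15) with a≤c, −a<b≤a
flip sign back: reduced form of g is (-14,-1,-15)
reduced forms (-14, -1, -15) vs (-14, -1, -15) ⇒ equivalent

yes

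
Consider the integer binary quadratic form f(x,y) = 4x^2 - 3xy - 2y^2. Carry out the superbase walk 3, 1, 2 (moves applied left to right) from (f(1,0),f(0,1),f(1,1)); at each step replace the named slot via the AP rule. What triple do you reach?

start (4,-2,-1) = (f(1,0),f(0,1),f(1,1))
replace slot 3: 2·(4+(-2)) − (-1) = 5 → (4,-2,5)
replace slot 1: 2·((-2)+5) − 4 = 2 → (2,-2,5)
replace slot 2: 2·(2+5) − (-2) = 16 → (2,16,5)

2,16,5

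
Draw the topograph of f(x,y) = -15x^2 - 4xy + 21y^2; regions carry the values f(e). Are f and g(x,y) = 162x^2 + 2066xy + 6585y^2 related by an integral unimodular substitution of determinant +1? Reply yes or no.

D₁ = 1276, D₂ = 1276
river cycle of f (length 18): (-15, 26, 10), (10, 34, -3), (-3, 32, 21), (21, 10, -14), (-14, 18, 17), (17, 16, -15), (-15, 14, 18), (18, 22, -11), (-11, 22, 18), (18, 14, -15), … (8 more)
river cycle of g (length 18): (-15, 26, 10), (10, 34, -3), (-3, 32, 21), (21, 10, -14), (-14, 18, 17), (17, 16, -15), (-15, 14, 18), (18, 22, -11), (-11, 22, 18), (18, 14, -15), … (8 more)
cycles coincide ⇒ equivalent

yes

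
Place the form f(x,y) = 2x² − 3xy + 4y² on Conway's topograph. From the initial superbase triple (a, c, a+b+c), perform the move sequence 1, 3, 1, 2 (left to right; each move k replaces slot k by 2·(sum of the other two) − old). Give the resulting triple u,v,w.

start (2,4,3) = (f(1,0),f(0,1),f(1,1))
replace slot 1: 2·(4+3) − 2 = 12 → (12,4,3)
replace slot 3: 2·(12+4) − 3 = 29 → (12,4,29)
replace slot 1: 2·(4+29) − 12 = 54 → (54,4,29)
replace slot 2: 2·(54+29) − 4 = 162 → (54,162,29)

54,162,29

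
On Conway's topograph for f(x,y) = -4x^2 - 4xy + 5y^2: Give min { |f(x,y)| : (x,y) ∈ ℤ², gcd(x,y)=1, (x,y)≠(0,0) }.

descent: ρ → (5,4,-4)  [lands on river]
river: ρ → (-4,4,5)
river: ρ → (5,6,-3)
river: ρ → (-3,6,5)
closes: descent 1, river 4
min |a| on river = 3

3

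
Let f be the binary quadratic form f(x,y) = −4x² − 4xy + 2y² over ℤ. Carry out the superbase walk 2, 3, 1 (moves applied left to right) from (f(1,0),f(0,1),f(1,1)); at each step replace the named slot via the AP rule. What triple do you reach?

start (-4,2,-6) = (f(1,0),f(0,1),f(1,1))
replace slot 2: 2·((-4)+(-6)) − 2 = -22 → (-4,-22,-6)
replace slot 3: 2·((-4)+(-22)) − (-6) = -46 → (-4,-22,-46)
replace slot 1: 2·((-22)+(-46)) − (-4) = -132 → (-132,-22,-46)

-132,-22,-46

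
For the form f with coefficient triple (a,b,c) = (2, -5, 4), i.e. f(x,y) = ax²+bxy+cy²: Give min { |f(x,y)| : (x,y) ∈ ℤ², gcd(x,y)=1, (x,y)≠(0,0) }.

translate: b→-1 (≡-5 mod 4), so (2,-5,4)→(2,-1,1)
flip: (2,-1,1)→(1,1,2)
reduced (well bottom): (1,1,2) with a≤c, −a<b≤a
well minimum = a = 1

1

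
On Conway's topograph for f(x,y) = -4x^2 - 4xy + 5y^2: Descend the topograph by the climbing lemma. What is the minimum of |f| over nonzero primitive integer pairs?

descent: ρ → (5,4,-4)  [lands on river]
river: ρ → (-4,4,5)
river: ρ → (5,6,-3)
river: ρ → (-3,6,5)
closes: descent 1, river 4
min |a| on river = 3

3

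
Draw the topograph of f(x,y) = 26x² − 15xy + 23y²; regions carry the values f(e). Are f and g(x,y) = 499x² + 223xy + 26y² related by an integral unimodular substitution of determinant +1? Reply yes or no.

D₁ = -2167, D₂ = -2167
f: flip: (26,-15,23)→(23,15,26)
f: reduced (well bottom): (23,15,26) with a≤c, −a<b≤a
g: flip: (499,223,26)→(26,-223,499)
g: translate: b→-15 (≡-223 mod 52), so (26,-223,499)→(26,-15,23)
g: flip: (26,-15,23)→(23,15,26)
g: reduced (well bottom): (23,15,26) with a≤c, −a<b≤a
reduced forms (23, 15, 26) vs (23, 15, 26) ⇒ equivalent

yes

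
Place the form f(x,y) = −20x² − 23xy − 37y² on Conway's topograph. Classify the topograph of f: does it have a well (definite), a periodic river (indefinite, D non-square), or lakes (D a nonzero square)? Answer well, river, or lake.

D = b²−4ac = (-23)² − 4·(-20)·(-37) = -2431
D < 0 ⇒ definite ⇒ every region one sign ⇒ single well

well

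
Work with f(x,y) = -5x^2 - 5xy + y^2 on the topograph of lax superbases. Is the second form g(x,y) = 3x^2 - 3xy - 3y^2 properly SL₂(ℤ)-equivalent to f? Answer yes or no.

D₁ = 45, D₂ = 45
river cycle of f (length 2): (1, 5, -5), (-5, 5, 1)
river cycle of g (length 2): (-3, 3, 3), (3, 3, -3)
cycles differ ⇒ inequivalent

no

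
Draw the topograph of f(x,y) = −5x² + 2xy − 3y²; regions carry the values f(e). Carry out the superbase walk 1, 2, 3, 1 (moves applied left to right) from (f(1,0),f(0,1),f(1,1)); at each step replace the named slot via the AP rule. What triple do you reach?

start (-5,-3,-6) = (f(1,0),f(0,1),f(1,1))
replace slot 1: 2·((-3)+(-6)) − (-5) = -13 → (-13,-3,-6)
replace slot 2: 2·((-13)+(-6)) − (-3) = -35 → (-13,-35,-6)
replace slot 3: 2·((-13)+(-35)) − (-6) = -90 → (-13,-35,-90)
replace slot 1: 2·((-35)+(-90)) − (-13) = -237 → (-237,-35,-90)

-237,-35,-90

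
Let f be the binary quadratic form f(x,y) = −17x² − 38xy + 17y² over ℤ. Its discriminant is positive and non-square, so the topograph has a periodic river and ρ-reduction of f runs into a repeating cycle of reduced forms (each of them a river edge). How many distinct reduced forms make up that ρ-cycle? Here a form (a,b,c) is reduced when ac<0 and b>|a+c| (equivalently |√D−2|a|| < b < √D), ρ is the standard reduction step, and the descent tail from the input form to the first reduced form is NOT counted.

D = 2600, ⌊√D⌋ = 50
descent: ρ → (17,38,-17)  [lands on river]
river: ρ → (-17,30,25)
river: ρ → (25,20,-22)
river: ρ → (-22,24,23)
river: ρ → (23,22,-23)
river: ρ → (-23,24,22)
river: ρ → (22,20,-25)
river: ρ → (-25,30,17)
ρ-cycle length = 8 (tail of 1 descent step not counted)

8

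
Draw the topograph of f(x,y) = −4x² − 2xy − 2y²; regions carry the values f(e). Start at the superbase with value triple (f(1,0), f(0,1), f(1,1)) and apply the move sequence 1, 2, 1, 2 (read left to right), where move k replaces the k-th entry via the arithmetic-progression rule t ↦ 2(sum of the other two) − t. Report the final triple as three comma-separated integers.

start (-4,-2,-8) = (f(1,0),f(0,1),f(1,1))
replace slot 1: 2·((-2)+(-8)) − (-4) = -16 → (-16,-2,-8)
replace slot 2: 2·((-16)+(-8)) − (-2) = -46 → (-16,-46,-8)
replace slot 1: 2·((-46)+(-8)) − (-16) = -92 → (-92,-46,-8)
replace slot 2: 2·((-92)+(-8)) − (-46) = -154 → (-92,-154,-8)

-92,-154,-8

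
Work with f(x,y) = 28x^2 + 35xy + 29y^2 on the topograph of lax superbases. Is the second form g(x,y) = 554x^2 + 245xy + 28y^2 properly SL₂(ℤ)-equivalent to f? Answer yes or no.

D₁ = -2023, D₂ = -2023
f: translate: b→-21 (≡35 mod 56), so (28,35,29)→(28,-21,22)
f: flip: (28,-21,22)→(22,21,28)
f: reduced (well bottom): (22,21,28) with a≤c, −a<b≤a
g: flip: (554,245,28)→(28,-245,554)
g: translate: b→-21 (≡-245 mod 56), so (28,-245,554)→(28,-21,22)
g: flip: (28,-21,22)→(22,21,28)
g: reduced (well bottom): (22,21,28) with a≤c, −a<b≤a
reduced forms (22, 21, 28) vs (22, 21, 28) ⇒ equivalent

yes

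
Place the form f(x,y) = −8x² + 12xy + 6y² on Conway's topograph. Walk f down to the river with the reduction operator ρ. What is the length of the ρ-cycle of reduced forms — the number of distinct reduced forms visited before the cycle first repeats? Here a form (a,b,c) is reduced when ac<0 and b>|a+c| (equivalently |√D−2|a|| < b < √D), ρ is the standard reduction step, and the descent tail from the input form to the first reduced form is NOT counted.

D = 336, ⌊√D⌋ = 18
river: ρ → (6,12,-8)
river: ρ → (-8,4,10)
river: ρ → (10,16,-2)
river: ρ → (-2,16,10)
river: ρ → (10,4,-8)
river: ρ → (-8,12,6)
ρ-cycle length = 6 (tail of 0 descent steps not counted)

6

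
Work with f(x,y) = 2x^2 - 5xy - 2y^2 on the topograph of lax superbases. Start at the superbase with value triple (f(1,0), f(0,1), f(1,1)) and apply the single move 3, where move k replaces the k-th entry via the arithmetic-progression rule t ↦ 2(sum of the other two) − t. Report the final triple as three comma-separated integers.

start (2,-2,-5) = (f(1,0),f(0,1),f(1,1))
replace slot 3: 2·(2+(-2)) − (-5) = 5 → (2,-2,5)

2,-2,5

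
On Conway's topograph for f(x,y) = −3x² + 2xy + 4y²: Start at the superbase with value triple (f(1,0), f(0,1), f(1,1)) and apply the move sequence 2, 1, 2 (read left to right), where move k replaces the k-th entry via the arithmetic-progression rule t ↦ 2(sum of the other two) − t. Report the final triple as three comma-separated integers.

start (-3,4,3) = (f(1,0),f(0,1),f(1,1))
replace slot 2: 2·((-3)+3) − 4 = -4 → (-3,-4,3)
replace slot 1: 2·((-4)+3) − (-3) = 1 → (1,-4,3)
replace slot 2: 2·(1+3) − (-4) = 12 → (1,12,3)

1,12,3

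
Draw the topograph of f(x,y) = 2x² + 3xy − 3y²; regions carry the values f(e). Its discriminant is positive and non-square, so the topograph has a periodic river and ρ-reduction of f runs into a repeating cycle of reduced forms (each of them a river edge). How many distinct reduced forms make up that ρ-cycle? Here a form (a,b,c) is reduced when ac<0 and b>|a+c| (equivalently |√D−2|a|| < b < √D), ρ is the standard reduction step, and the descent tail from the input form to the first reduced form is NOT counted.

D = 33, ⌊√D⌋ = 5
river: ρ → (-3,3,2)
river: ρ → (2,5,-1)
river: ρ → (-1,5,2)
river: ρ → (2,3,-3)
ρ-cycle length = 4 (tail of 0 descent steps not counted)

4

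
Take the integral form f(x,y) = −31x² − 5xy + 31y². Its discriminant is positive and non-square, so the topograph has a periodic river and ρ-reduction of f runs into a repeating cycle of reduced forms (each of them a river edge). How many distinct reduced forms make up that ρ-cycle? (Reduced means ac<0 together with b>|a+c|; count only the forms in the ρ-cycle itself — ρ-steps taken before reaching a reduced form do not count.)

D = 3869, ⌊√D⌋ = 62
descent: ρ → (31,5,-31)  [lands on river]
river: ρ → (-31,57,5)
river: ρ → (5,53,-53)
river: ρ → (-53,53,5)
river: ρ → (5,57,-31)
river: ρ → (-31,5,31)
river: ρ → (31,57,-5)
river: ρ → (-5,53,53)
river: ρ → (53,53,-5)
river: ρ → (-5,57,31)
ρ-cycle length = 10 (tail of 1 descent step not counted)

10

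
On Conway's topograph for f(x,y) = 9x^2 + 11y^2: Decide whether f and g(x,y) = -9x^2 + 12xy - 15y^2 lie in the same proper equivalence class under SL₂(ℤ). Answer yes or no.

D₁ = -396, D₂ = -396
f: reduced (well bottom): (9,0,11) with a≤c, −a<b≤a
g is negative-definite; reduce −g:
−g: translate: b→6 (≡-12 mod 18), so (9,-12,15)→(9,6,12)
−g: reduced (well bottom): (9,6,12) with a≤c, −a<b≤a
flip sign back: reduced form of g is (-9,-6,-12)
reduced forms (9, 0, 11) vs (-9, -6, -12) ⇒ inequivalent

no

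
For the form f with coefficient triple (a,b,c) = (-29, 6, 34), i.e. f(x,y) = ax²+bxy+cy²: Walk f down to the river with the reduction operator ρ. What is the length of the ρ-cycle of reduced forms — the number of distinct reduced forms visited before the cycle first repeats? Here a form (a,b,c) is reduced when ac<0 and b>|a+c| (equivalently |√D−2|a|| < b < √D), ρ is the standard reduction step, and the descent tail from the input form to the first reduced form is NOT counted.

D = 3980, ⌊√D⌋ = 63
river: ρ → (34,62,-1)
river: ρ → (-1,62,34)
river: ρ → (34,6,-29)
river: ρ → (-29,52,11)
river: ρ → (11,58,-14)
river: ρ → (-14,54,19)
river: ρ → (19,60,-5)
river: ρ → (-5,60,19)
river: ρ → (19,54,-14)
river: ρ → (-14,58,11)
river: ρ → (11,52,-29)
river: ρ → (-29,6,34)
ρ-cycle length = 12 (tail of 0 descent steps not counted)

12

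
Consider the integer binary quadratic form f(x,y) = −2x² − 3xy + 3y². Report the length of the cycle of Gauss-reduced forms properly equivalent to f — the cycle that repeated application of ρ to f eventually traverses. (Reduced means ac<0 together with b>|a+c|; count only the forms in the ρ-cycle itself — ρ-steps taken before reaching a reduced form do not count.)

D = 33, ⌊√D⌋ = 5
descent: ρ → (3,3,-2)  [lands on river]
river: ρ → (-2,5,1)
river: ρ → (1,5,-2)
river: ρ → (-2,3,3)
ρ-cycle length = 4 (tail of 1 descent step not counted)

4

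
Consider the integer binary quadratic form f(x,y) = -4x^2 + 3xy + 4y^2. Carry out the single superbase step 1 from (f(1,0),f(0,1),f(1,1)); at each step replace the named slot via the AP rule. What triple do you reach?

start (-4,4,3) = (f(1,0),f(0,1),f(1,1))
replace slot 1: 2·(4+3) − (-4) = 18 → (18,4,3)

18,4,3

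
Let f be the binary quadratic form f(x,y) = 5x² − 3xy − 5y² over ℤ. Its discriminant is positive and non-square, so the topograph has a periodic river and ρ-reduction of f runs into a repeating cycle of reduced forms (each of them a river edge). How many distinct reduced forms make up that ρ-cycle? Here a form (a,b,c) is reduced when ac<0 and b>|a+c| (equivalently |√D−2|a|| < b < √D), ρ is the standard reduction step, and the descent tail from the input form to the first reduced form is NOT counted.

D = 109, ⌊√D⌋ = 10
descent: ρ → (-5,3,5)  [lands on river]
river: ρ → (5,7,-3)
river: ρ → (-3,5,7)
river: ρ → (7,9,-1)
river: ρ → (-1,9,7)
river: ρ → (7,5,-3)
river: ρ → (-3,7,5)
river: ρ → (5,3,-5)
river: ρ → (-5,7,3)
river: ρ → (3,5,-7)
river: ρ → (-7,9,1)
river: ρ → (1,9,-7)
river: ρ → (-7,5,3)
river: ρ → (3,7,-5)
ρ-cycle length = 14 (tail of 1 descent step not counted)

14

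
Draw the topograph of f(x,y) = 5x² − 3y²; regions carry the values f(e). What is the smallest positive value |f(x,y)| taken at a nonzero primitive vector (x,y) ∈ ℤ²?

descent: ρ → (-3,6,2)  [lands on river]
river: ρ → (2,6,-3)
closes: descent 1, river 2
min |a| on river = 2

2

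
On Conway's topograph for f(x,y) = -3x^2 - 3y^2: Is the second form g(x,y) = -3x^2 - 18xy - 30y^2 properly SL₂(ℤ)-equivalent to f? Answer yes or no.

D₁ = -36, D₂ = -36
f is negative-definite; reduce −f:
−f: reduced (well bottom): (3,0,3) with a≤c, −a<b≤a
flip sign back: reduced form of f is (-3,0,-3)
g is negative-definite; reduce −g:
−g: translate: b→0 (≡18 mod 6), so (3,18,30)→(3,0,3)
−g: reduced (well bottom): (3,0,3) with a≤c, −a<b≤a
flip sign back: reduced form of g is (-3,0,-3)
reduced forms (-3, 0, -3) vs (-3, 0, -3) ⇒ equivalent

yes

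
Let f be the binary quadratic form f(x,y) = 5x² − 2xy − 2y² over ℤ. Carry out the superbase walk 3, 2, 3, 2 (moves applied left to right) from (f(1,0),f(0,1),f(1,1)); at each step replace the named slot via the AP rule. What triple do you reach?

start (5,-2,1) = (f(1,0),f(0,1),f(1,1))
replace slot 3: 2·(5+(-2)) − 1 = 5 → (5,-2,5)
replace slot 2: 2·(5+5) − (-2) = 22 → (5,22,5)
replace slot 3: 2·(5+22) − 5 = 49 → (5,22,49)
replace slot 2: 2·(5+49) − 22 = 86 → (5,86,49)

5,86,49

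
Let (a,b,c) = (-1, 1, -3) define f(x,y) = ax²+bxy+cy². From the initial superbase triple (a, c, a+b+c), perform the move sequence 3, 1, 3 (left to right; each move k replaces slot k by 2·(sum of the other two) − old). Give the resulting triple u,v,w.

start (-1,-3,-3) = (f(1,0),f(0,1),f(1,1))
replace slot 3: 2·((-1)+(-3)) − (-3) = -5 → (-1,-3,-5)
replace slot 1: 2·((-3)+(-5)) − (-1) = -15 → (-15,-3,-5)
replace slot 3: 2·((-15)+(-3)) − (-5) = -31 → (-15,-3,-31)

-15,-3,-31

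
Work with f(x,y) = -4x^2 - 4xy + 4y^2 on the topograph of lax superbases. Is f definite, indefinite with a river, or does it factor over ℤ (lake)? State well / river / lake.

D = b²−4ac = (-4)² − 4·(-4)·4 = 80
D > 0 non-square ⇒ indefinite ⇒ periodic river

river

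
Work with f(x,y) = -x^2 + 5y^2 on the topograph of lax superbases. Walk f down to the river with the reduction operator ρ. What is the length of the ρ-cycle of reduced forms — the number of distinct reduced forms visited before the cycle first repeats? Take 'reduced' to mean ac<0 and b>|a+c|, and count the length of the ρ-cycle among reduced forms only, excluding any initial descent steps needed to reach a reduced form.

D = 20, ⌊√D⌋ = 4
descent: ρ → (5,0,-1)
descent: ρ → (-1,4,1)  [lands on river]
river: ρ → (1,4,-1)
ρ-cycle length = 2 (tail of 2 descent steps not counted)

2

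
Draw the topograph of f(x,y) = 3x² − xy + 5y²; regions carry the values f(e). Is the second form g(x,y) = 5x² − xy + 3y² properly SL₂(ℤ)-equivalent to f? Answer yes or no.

D₁ = -59, D₂ = -59
f: reduced (well bottom): (3,-1,5) with a≤c, −a<b≤a
g: flip: (5,-1,3)→(3,1,5)
g: reduced (well bottom): (3,1,5) with a≤c, −a<b≤a
reduced forms (3, -1, 5) vs (3, 1, 5) ⇒ inequivalent

no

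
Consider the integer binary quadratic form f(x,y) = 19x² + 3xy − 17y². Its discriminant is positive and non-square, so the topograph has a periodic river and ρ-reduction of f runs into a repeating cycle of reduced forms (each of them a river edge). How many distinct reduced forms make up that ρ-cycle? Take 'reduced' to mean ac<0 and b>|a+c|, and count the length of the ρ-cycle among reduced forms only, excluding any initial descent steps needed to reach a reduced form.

D = 1301, ⌊√D⌋ = 36
river: ρ → (-17,31,5)
river: ρ → (5,29,-23)
river: ρ → (-23,17,11)
river: ρ → (11,27,-13)
river: ρ → (-13,25,13)
river: ρ → (13,27,-11)
river: ρ → (-11,17,23)
river: ρ → (23,29,-5)
river: ρ → (-5,31,17)
river: ρ → (17,3,-19)
river: ρ → (-19,35,1)
river: ρ → (1,35,-19)
river: ρ → (-19,3,17)
river: ρ → (17,31,-5)
river: ρ → (-5,29,23)
river: ρ → (23,17,-11)
river: ρ → (-11,27,13)
river: ρ → (13,25,-13)
river: ρ → (-13,27,11)
river: ρ → (11,17,-23)
river: ρ → (-23,29,5)
river: ρ → (5,31,-17)
river: ρ → (-17,3,19)
river: ρ → (19,35,-1)
river: ρ → (-1,35,19)
river: ρ → (19,3,-17)
ρ-cycle length = 26 (tail of 0 descent steps not counted)

26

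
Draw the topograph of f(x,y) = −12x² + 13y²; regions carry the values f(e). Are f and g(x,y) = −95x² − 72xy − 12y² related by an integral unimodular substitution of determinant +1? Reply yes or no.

D₁ = 624, D₂ = 624
river cycle of f (length 2): (-12, 24, 1), (1, 24, -12)
river cycle of g (length 2): (-12, 24, 1), (1, 24, -12)
cycles coincide ⇒ equivalent

yes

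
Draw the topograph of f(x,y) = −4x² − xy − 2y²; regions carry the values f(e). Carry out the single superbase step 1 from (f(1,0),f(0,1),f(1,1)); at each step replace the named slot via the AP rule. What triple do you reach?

start (-4,-2,-7) = (f(1,0),f(0,1),f(1,1))
replace slot 1: 2·((-2)+(-7)) − (-4) = -14 → (-14,-2,-7)

-14,-2,-7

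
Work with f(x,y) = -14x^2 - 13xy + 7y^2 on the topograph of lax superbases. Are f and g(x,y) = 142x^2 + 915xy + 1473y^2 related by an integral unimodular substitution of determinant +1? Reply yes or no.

D₁ = 561, D₂ = 561
river cycle of f (length 16): (7, 13, -14), (-14, 15, 6), (6, 21, -5), (-5, 19, 10), (10, 21, -3), (-3, 21, 10), (10, 19, -5), (-5, 21, 6), (6, 15, -14), (-14, 13, 7), … (6 more)
river cycle of g (length 16): (6, 21, -5), (-5, 19, 10), (10, 21, -3), (-3, 21, 10), (10, 19, -5), (-5, 21, 6), (6, 15, -14), (-14, 13, 7), (7, 15, -12), (-12, 9, 10), … (6 more)
cycles coincide ⇒ equivalent

yes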